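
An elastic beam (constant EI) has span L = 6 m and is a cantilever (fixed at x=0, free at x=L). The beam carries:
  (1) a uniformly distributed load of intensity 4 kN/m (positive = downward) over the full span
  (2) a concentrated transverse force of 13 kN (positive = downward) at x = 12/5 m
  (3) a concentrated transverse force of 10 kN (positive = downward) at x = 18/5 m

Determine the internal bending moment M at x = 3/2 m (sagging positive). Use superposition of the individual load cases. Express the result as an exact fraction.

Load 1 — uniform load w=4 kN/m over full span:
  M_1 = -w(L-x)²/2 = -4·(6-(3/2))²/2 = -81/2 kN·m
Load 2 — point force P=13 kN at a=12/5 m (b=L-a=18/5):
  M_2 = -P(a-x)  [x≤a] = -13·((12/5)-(3/2)) = -117/10 kN·m
Load 3 — point force P=10 kN at a=18/5 m (b=L-a=12/5):
  M_3 = -P(a-x)  [x≤a] = -10·((18/5)-(3/2)) = -21 kN·m
Superposition: M = Σ M_i = -366/5 kN·m ≈ -73.200000 kN·m

M(3/2) = -366/5 kN·m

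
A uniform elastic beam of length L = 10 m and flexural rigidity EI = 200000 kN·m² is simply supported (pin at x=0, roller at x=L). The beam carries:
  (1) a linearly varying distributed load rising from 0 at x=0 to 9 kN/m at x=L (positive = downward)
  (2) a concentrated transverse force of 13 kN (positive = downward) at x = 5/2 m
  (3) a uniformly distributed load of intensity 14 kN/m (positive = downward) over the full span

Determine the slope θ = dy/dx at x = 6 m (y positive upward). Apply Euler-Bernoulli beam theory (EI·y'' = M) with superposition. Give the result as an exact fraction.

Load 1 — triangular load w₀=9 kN/m (0→w₀ over full span):
  θ_1 = -w₀(7L⁴-30L²x²+15x⁴)/(360LEI) = -9·(7·10⁴-30·10²·6²+15·6⁴)/(360·10·200000) = 29/125000 rad
Load 2 — point force P=13 kN at a=5/2 m (b=L-a=15/2):
  θ_2 = -Pa(2L²-6Lx+3x²+a²)/(6LEI)  [x>a] = -13·(5/2)·(2·10²-6·10·6+3·6²+(5/2)²)/(6·10·200000) = 793/6400000 rad
Load 3 — uniform load w=14 kN/m over full span:
  θ_3 = -w(L³-6Lx²+4x³)/(24EI) = -14·(10³-6·10·6²+4·6³)/(24·200000) = 259/300000 rad
Superposition: θ = Σ θ_i = 117047/96000000 rad ≈ 0.001219 rad

θ(6) = 117047/96000000 rad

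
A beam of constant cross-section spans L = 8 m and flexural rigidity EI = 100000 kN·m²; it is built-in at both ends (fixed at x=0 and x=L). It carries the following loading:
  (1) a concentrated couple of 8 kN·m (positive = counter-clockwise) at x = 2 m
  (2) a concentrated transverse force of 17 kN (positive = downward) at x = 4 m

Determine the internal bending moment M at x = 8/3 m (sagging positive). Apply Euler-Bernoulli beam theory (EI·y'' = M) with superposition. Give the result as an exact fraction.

Load 1 — applied couple M₀=8 kN·m at a=2 m (b=L-a=6):
  M_1 = R_Ax - M_A - M₀  [x>a] with R_A=9/8, M_A=-3/2 = (9/8)·(8/3) - (-3/2) - 8 = -7/2 kN·m
Load 2 — point force P=17 kN at a=4 m (b=L-a=4):
  M_2 = Pb²(3a+b)x/L³ - Pab²/L²  [x≤a] = 17·4²·(3·4+4)·(8/3)/8³ - 17·4·4²/8² = 17/3 kN·m
Superposition: M = Σ M_i = 13/6 kN·m ≈ 2.166667 kN·m

M(8/3) = 13/6 kN·m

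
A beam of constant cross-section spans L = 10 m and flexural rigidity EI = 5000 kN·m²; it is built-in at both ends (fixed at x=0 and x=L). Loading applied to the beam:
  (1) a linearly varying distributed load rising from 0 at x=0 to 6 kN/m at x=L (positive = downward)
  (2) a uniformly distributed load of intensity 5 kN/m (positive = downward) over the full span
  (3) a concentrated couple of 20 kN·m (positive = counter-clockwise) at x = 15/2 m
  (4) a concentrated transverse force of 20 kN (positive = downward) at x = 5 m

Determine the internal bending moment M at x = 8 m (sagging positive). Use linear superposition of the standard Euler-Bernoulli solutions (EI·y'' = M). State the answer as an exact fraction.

Load 1 — triangular load w₀=6 kN/m (0→w₀ over full span):
  M_1 = 3w₀Lx/20 - w₀L²/30 - w₀x³/(6L) = 3·6·10·8/20 - 6·10²/30 - 6·8³/(6·10) = 4/5 kN·m
Load 2 — uniform load w=5 kN/m over full span:
  M_2 = wLx/2 - wL²/12 - wx²/2 = 5·10·8/2 - 5·10²/12 - 5·8²/2 = -5/3 kN·m
Load 3 — applied couple M₀=20 kN·m at a=15/2 m (b=L-a=5/2):
  M_3 = R_Ax - M_A - M₀  [x>a] with R_A=9/4, M_A=25/4 = (9/4)·8 - (25/4) - 20 = -33/4 kN·m
Load 4 — point force P=20 kN at a=5 m (b=L-a=5):
  M_4 = Pa²(a+3b)(L-x)/L³ - Pa²b/L²  [x>a] = 20·5²·(5+3·5)·(10-8)/10³ - 20·5²·5/10² = -5 kN·m
Superposition: M = Σ M_i = -847/60 kN·m ≈ -14.116667 kN·m

M(8) = -847/60 kN·m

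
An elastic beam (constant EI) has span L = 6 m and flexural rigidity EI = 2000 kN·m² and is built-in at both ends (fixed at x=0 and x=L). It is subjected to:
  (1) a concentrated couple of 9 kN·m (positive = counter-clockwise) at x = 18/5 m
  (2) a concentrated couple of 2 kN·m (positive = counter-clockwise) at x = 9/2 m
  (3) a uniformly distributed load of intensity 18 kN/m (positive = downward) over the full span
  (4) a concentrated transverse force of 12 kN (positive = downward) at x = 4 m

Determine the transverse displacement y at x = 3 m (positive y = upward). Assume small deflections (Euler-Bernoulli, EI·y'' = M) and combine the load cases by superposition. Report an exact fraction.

y(3) = -15023/400000 m

Load 1 — applied couple M₀=9 kN·m at a=18/5 m (b=L-a=12/5):
  y_1 = (R_Ax³/6 - M_Ax²/2)/EI  [x≤a] with R_A=54/25, M_A=72/25 = ((54/25)·3³/6 - (72/25)·3²/2)/2000 = -81/50000 m
Load 2 — applied couple M₀=2 kN·m at a=9/2 m (b=L-a=3/2):
  y_2 = (R_Ax³/6 - M_Ax²/2)/EI  [x≤a] with R_A=3/8, M_A=5/8 = ((3/8)·3³/6 - (5/8)·3²/2)/2000 = -9/16000 m
Load 3 — uniform load w=18 kN/m over full span:
  y_3 = -wx²(L-x)²/(24EI) = -18·3²·(6-3)²/(24·2000) = -243/8000 m
Load 4 — point force P=12 kN at a=4 m (b=L-a=2):
  y_4 = -Pb²x²(3aL-(3a+b)x)/(6L³EI)  [x≤a] = -12·2²·3²·(3·4·6-(3·4+2)·3)/(6·6³·2000) = -1/200 m
Superposition: y = Σ y_i = -15023/400000 m ≈ -0.037558 m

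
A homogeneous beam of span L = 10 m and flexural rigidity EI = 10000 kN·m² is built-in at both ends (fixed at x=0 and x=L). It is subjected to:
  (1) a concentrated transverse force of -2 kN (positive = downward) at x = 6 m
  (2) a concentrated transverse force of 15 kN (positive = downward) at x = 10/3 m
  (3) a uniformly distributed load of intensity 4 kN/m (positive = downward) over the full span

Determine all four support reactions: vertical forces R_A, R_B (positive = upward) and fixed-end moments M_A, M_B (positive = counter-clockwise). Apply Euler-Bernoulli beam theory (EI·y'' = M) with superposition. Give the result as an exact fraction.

R_A = 34208/1125 kN, M_A = 12068/225 kN·m, R_B = 25417/1125 kN, M_B = -9352/225 kN·m

Load 1 — point force P=-2 kN at a=6 m (b=L-a=4):
  R_A = Pb²(3a+b)/L³ = (-2)·4²·(3·6+4)/10³ = -88/125 kN
  M_A = Pab²/L² = (-2)·6·4²/10² = -48/25 kN·m
  R_B = Pa²(a+3b)/L³ = (-2)·6²·(6+3·4)/10³ = -162/125 kN
  M_B = -Pa²b/L² = -(-2)·6²·4/10² = 72/25 kN·m
Load 2 — point force P=15 kN at a=10/3 m (b=L-a=20/3):
  R_A = Pb²(3a+b)/L³ = 15·(20/3)²·(3·(10/3)+(20/3))/10³ = 100/9 kN
  M_A = Pab²/L² = 15·(10/3)·(20/3)²/10² = 200/9 kN·m
  R_B = Pa²(a+3b)/L³ = 15·(10/3)²·((10/3)+3·(20/3))/10³ = 35/9 kN
  M_B = -Pa²b/L² = -15·(10/3)²·(20/3)/10² = -100/9 kN·m
Load 3 — uniform load w=4 kN/m over full span:
  R_A = wL/2 = 4·10/2 = 20 kN
  M_A = wL²/12 = 4·10²/12 = 100/3 kN·m
  R_B = wL/2 = 4·10/2 = 20 kN
  M_B = -wL²/12 = -4·10²/12 = -100/3 kN·m
Superposition: R_A = 34208/1125 kN, M_A = 12068/225 kN·m, R_B = 25417/1125 kN, M_B = -9352/225 kN·m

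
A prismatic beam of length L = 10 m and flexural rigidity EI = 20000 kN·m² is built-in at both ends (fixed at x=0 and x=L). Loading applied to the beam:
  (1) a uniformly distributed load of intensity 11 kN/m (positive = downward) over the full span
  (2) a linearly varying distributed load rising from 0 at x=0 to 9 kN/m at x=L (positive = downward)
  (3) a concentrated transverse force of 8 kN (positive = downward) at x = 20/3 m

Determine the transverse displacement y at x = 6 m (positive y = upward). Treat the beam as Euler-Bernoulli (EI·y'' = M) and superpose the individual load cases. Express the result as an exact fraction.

Load 1 — uniform load w=11 kN/m over full span:
  y_1 = -wx²(L-x)²/(24EI) = -11·6²·(10-6)²/(24·20000) = -33/2500 m
Load 2 — triangular load w₀=9 kN/m (0→w₀ over full span):
  y_2 = -w₀x²(L-x)²(x+2L)/(120LEI) = -9·6²·(10-6)²·(6+2·10)/(120·10·20000) = -351/62500 m
Load 3 — point force P=8 kN at a=20/3 m (b=L-a=10/3):
  y_3 = -Pb²x²(3aL-(3a+b)x)/(6L³EI)  [x≤a] = -8·(10/3)²·6²·(3·(20/3)·10-(3·(20/3)+(10/3))·6)/(6·10³·20000) = -1/625 m
Superposition: y = Σ y_i = -319/15625 m ≈ -0.020416 m

y(6) = -319/15625 m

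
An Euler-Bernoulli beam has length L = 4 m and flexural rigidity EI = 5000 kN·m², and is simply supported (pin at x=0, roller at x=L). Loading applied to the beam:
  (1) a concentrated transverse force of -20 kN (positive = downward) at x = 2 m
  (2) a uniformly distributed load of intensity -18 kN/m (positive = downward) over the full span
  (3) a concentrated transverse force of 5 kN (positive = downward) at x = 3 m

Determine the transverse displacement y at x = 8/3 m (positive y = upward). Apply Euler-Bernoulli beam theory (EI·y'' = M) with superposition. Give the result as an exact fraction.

Load 1 — point force P=-20 kN at a=2 m (b=L-a=2):
  y_1 = -Pa(L-x)(2Lx-a²-x²)/(6LEI)  [x>a] = -(-20)·2·(4-(8/3))·(2·4·(8/3)-2²-(8/3)²)/(6·4·5000) = 46/10125 m
Load 2 — uniform load w=-18 kN/m over full span:
  y_2 = -wx(L³-2Lx²+x³)/(24EI) = -(-18)·(8/3)·(4³-2·4·(8/3)²+(8/3)³)/(24·5000) = 176/16875 m
Load 3 — point force P=5 kN at a=3 m (b=L-a=1):
  y_3 = -Pbx(L²-b²-x²)/(6LEI)  [x≤a] = -5·1·(8/3)·(4²-1²-(8/3)²)/(6·4·5000) = -71/81000 m
Superposition: y = Σ y_i = 1903/135000 m ≈ 0.014096 m

y(8/3) = 1903/135000 m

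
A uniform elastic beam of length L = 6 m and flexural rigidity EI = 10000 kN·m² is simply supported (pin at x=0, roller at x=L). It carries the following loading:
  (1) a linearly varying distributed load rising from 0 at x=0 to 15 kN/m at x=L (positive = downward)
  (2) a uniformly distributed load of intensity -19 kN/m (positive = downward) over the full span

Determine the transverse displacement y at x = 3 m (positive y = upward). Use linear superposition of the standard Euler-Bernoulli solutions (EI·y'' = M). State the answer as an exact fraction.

Load 1 — triangular load w₀=15 kN/m (0→w₀ over full span):
  y_1 = -w₀x(7L⁴-10L²x²+3x⁴)/(360LEI) = -15·3·(7·6⁴-10·6²·3²+3·3⁴)/(360·6·10000) = -81/6400 m
Load 2 — uniform load w=-19 kN/m over full span:
  y_2 = -wx(L³-2Lx²+x³)/(24EI) = -(-19)·3·(6³-2·6·3²+3³)/(24·10000) = 513/16000 m
Superposition: y = Σ y_i = 621/32000 m ≈ 0.019406 m

y(3) = 621/32000 m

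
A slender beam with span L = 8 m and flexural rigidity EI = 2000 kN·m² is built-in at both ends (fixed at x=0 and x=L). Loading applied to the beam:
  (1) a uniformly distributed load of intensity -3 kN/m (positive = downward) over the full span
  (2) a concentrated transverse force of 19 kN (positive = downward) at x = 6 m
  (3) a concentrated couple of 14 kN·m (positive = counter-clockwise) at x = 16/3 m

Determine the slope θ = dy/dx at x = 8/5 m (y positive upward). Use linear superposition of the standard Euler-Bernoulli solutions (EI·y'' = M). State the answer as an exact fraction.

Load 1 — uniform load w=-3 kN/m over full span:
  θ_1 = -wx(L-x)(L-2x)/(12EI) = -(-3)·(8/5)·(8-(8/5))·(8-2·(8/5))/(12·2000) = 96/15625 rad
Load 2 — point force P=19 kN at a=6 m (b=L-a=2):
  θ_2 = -Pb²x(2aL-(3a+b)x)/(2L³EI)  [x≤a] = -19·2²·(8/5)·(2·6·8-(3·6+2)·(8/5))/(2·8³·2000) = -19/5000 rad
Load 3 — applied couple M₀=14 kN·m at a=16/3 m (b=L-a=8/3):
  θ_3 = (R_Ax²/2 - M_Ax)/EI  [x≤a] with R_A=7/3, M_A=14/3 = ((7/3)·(8/5)²/2 - (14/3)·(8/5))/2000 = -7/3125 rad
Superposition: θ = Σ θ_i = 13/125000 rad ≈ 0.000104 rad

θ(8/5) = 13/125000 rad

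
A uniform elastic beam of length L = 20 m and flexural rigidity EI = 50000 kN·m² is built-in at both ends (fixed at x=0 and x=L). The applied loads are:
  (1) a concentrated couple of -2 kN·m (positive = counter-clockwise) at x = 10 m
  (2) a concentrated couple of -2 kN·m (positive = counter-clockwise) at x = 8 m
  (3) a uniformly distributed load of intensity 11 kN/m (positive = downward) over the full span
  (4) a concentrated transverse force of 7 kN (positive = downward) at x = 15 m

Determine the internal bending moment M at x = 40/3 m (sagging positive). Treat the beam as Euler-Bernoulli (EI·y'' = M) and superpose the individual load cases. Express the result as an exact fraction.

Load 1 — applied couple M₀=-2 kN·m at a=10 m (b=L-a=10):
  M_1 = R_Ax - M_A - M₀  [x>a] with R_A=-3/20, M_A=-1/2 = (-3/20)·(40/3) - (-1/2) - (-2) = 1/2 kN·m
Load 2 — applied couple M₀=-2 kN·m at a=8 m (b=L-a=12):
  M_2 = R_Ax - M_A - M₀  [x>a] with R_A=-18/125, M_A=-6/25 = (-18/125)·(40/3) - (-6/25) - (-2) = 8/25 kN·m
Load 3 — uniform load w=11 kN/m over full span:
  M_3 = wLx/2 - wL²/12 - wx²/2 = 11·20·(40/3)/2 - 11·20²/12 - 11·(40/3)²/2 = 1100/9 kN·m
Load 4 — point force P=7 kN at a=15 m (b=L-a=5):
  M_4 = Pb²(3a+b)x/L³ - Pab²/L²  [x≤a] = 7·5²·(3·15+5)·(40/3)/20³ - 7·15·5²/20² = 385/48 kN·m
Superposition: M = Σ M_i = 471827/3600 kN·m ≈ 131.063056 kN·m

M(40/3) = 471827/3600 kN·m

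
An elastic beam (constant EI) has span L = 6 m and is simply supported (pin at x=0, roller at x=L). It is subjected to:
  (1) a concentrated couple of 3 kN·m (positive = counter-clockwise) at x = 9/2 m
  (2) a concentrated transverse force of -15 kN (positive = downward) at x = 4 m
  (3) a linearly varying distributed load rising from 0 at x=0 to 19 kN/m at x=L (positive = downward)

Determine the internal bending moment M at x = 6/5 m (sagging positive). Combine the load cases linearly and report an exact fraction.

M(6/5) = 2061/125 kN·m

Load 1 — applied couple M₀=3 kN·m at a=9/2 m (b=L-a=3/2):
  M_1 = M₀x/L  [x≤a] = 3·(6/5)/6 = 3/5 kN·m
Load 2 — point force P=-15 kN at a=4 m (b=L-a=2):
  M_2 = Pbx/L  [x≤a] = (-15)·2·(6/5)/6 = -6 kN·m
Load 3 — triangular load w₀=19 kN/m (0→w₀ over full span):
  M_3 = w₀Lx/6 - w₀x³/(6L) = 19·6·(6/5)/6 - 19·(6/5)³/(6·6) = 2736/125 kN·m
Superposition: M = Σ M_i = 2061/125 kN·m ≈ 16.488000 kN·m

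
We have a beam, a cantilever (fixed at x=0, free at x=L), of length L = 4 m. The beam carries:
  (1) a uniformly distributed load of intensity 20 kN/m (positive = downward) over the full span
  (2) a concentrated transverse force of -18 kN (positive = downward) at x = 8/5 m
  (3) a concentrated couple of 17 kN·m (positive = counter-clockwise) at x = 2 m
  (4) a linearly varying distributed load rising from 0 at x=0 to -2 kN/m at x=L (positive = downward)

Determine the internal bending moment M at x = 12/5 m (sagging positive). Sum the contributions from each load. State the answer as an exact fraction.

M(12/5) = -8768/375 kN·m

Load 1 — uniform load w=20 kN/m over full span:
  M_1 = -w(L-x)²/2 = -20·(4-(12/5))²/2 = -128/5 kN·m
Load 2 — point force P=-18 kN at a=8/5 m (b=L-a=12/5):
  M_2 = 0  [x>a] = 0 kN·m
Load 3 — applied couple M₀=17 kN·m at a=2 m (b=L-a=2):
  M_3 = 0  [x>a] = 0 kN·m
Load 4 — triangular load w₀=-2 kN/m (0→w₀ over full span):
  M_4 = w₀Lx/2 - w₀L²/3 - w₀x³/(6L) = (-2)·4·(12/5)/2 - (-2)·4²/3 - (-2)·(12/5)³/(6·4) = 832/375 kN·m
Superposition: M = Σ M_i = -8768/375 kN·m ≈ -23.381333 kN·m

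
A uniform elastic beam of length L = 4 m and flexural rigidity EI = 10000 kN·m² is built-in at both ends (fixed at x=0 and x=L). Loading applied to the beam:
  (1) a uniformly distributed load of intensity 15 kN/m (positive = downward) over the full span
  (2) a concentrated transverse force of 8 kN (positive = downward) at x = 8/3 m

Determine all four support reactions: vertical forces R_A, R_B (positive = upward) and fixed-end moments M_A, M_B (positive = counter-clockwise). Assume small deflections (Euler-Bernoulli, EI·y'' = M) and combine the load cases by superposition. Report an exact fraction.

R_A = 866/27 kN, M_A = 604/27 kN·m, R_B = 970/27 kN, M_B = -668/27 kN·m

Load 1 — uniform load w=15 kN/m over full span:
  R_A = wL/2 = 15·4/2 = 30 kN
  M_A = wL²/12 = 15·4²/12 = 20 kN·m
  R_B = wL/2 = 15·4/2 = 30 kN
  M_B = -wL²/12 = -15·4²/12 = -20 kN·m
Load 2 — point force P=8 kN at a=8/3 m (b=L-a=4/3):
  R_A = Pb²(3a+b)/L³ = 8·(4/3)²·(3·(8/3)+(4/3))/4³ = 56/27 kN
  M_A = Pab²/L² = 8·(8/3)·(4/3)²/4² = 64/27 kN·m
  R_B = Pa²(a+3b)/L³ = 8·(8/3)²·((8/3)+3·(4/3))/4³ = 160/27 kN
  M_B = -Pa²b/L² = -8·(8/3)²·(4/3)/4² = -128/27 kN·m
Superposition: R_A = 866/27 kN, M_A = 604/27 kN·m, R_B = 970/27 kN, M_B = -668/27 kN·m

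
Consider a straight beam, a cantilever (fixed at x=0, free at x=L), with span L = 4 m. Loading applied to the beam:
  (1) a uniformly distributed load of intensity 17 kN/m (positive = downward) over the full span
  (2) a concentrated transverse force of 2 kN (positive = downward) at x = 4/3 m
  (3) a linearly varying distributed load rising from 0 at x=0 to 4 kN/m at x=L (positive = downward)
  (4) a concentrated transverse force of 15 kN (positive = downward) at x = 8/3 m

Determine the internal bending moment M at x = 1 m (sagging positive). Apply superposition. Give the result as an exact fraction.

M(1) = -347/3 kN·m

Load 1 — uniform load w=17 kN/m over full span:
  M_1 = -w(L-x)²/2 = -17·(4-1)²/2 = -153/2 kN·m
Load 2 — point force P=2 kN at a=4/3 m (b=L-a=8/3):
  M_2 = -P(a-x)  [x≤a] = -2·((4/3)-1) = -2/3 kN·m
Load 3 — triangular load w₀=4 kN/m (0→w₀ over full span):
  M_3 = w₀Lx/2 - w₀L²/3 - w₀x³/(6L) = 4·4·1/2 - 4·4²/3 - 4·1³/(6·4) = -27/2 kN·m
Load 4 — point force P=15 kN at a=8/3 m (b=L-a=4/3):
  M_4 = -P(a-x)  [x≤a] = -15·((8/3)-1) = -25 kN·m
Superposition: M = Σ M_i = -347/3 kN·m ≈ -115.666667 kN·m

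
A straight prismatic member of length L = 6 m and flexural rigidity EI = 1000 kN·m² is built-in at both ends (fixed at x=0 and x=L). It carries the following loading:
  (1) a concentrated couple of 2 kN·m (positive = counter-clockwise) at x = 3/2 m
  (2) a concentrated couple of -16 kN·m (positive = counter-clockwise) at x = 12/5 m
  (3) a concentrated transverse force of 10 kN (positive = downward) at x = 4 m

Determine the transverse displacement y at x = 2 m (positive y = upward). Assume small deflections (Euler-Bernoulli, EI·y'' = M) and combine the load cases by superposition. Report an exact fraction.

Load 1 — applied couple M₀=2 kN·m at a=3/2 m (b=L-a=9/2):
  y_1 = (R_Ax³/6 - M_Ax²/2 - M₀(x-a)²/2)/EI  [x>a] with R_A=3/8, M_A=-3/8 = ((3/8)·2³/6 - (-3/8)·2²/2 - 2·(2-(3/2))²/2)/1000 = 1/1000 m
Load 2 — applied couple M₀=-16 kN·m at a=12/5 m (b=L-a=18/5):
  y_2 = (R_Ax³/6 - M_Ax²/2)/EI  [x≤a] with R_A=-96/25, M_A=-48/25 = ((-96/25)·2³/6 - (-48/25)·2²/2)/1000 = -4/3125 m
Load 3 — point force P=10 kN at a=4 m (b=L-a=2):
  y_3 = -Pb²x²(3aL-(3a+b)x)/(6L³EI)  [x≤a] = -10·2²·2²·(3·4·6-(3·4+2)·2)/(6·6³·1000) = -11/2025 m
Superposition: y = Σ y_i = -11567/2025000 m ≈ -0.005712 m

y(2) = -11567/2025000 m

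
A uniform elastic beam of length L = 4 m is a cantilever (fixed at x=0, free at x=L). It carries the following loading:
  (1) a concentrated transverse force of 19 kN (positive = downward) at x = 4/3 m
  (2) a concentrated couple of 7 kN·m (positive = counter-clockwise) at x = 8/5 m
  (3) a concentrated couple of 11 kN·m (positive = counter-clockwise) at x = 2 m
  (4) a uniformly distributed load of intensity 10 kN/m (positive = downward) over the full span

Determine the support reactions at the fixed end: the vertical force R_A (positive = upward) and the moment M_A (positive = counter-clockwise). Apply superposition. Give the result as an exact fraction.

R_A = 59 kN, M_A = 262/3 kN·m

Load 1 — point force P=19 kN at a=4/3 m (b=L-a=8/3):
  R_A = P = 19 kN
  M_A = Pa = 19·(4/3) = 76/3 kN·m
Load 2 — applied couple M₀=7 kN·m at a=8/5 m (b=L-a=12/5):
  R_A = 0 kN
  M_A = -M₀ = -7 kN·m
Load 3 — applied couple M₀=11 kN·m at a=2 m (b=L-a=2):
  R_A = 0 kN
  M_A = -M₀ = -11 kN·m
Load 4 — uniform load w=10 kN/m over full span:
  R_A = wL = 10·4 = 40 kN
  M_A = wL²/2 = 10·4²/2 = 80 kN·m
Superposition: R_A = 59 kN, M_A = 262/3 kN·m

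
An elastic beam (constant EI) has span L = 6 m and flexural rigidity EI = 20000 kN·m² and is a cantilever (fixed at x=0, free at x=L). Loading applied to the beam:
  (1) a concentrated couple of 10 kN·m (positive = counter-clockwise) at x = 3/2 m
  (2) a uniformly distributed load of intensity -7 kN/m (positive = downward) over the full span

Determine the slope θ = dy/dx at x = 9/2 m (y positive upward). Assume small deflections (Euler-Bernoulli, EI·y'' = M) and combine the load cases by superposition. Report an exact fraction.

Load 1 — applied couple M₀=10 kN·m at a=3/2 m (b=L-a=9/2):
  θ_1 = M₀a/EI  [x>a] = 10·(3/2)/20000 = 3/4000 rad
Load 2 — uniform load w=-7 kN/m over full span:
  θ_2 = -wx(x²-3Lx+3L²)/(6EI) = -(-7)·(9/2)·((9/2)²-3·6·(9/2)+3·6²)/(6·20000) = 3969/320000 rad
Superposition: θ = Σ θ_i = 4209/320000 rad ≈ 0.013153 rad

θ(9/2) = 4209/320000 rad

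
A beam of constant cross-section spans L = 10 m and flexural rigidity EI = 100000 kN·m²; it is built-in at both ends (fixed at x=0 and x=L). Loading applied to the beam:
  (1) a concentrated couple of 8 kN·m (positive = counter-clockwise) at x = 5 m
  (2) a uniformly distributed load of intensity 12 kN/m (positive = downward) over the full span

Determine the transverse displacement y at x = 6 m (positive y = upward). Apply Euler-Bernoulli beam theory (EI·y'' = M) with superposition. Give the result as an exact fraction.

y(6) = -89/31250 m

Load 1 — applied couple M₀=8 kN·m at a=5 m (b=L-a=5):
  y_1 = (R_Ax³/6 - M_Ax²/2 - M₀(x-a)²/2)/EI  [x>a] with R_A=6/5, M_A=2 = ((6/5)·6³/6 - 2·6²/2 - 8·(6-5)²/2)/100000 = 1/31250 m
Load 2 — uniform load w=12 kN/m over full span:
  y_2 = -wx²(L-x)²/(24EI) = -12·6²·(10-6)²/(24·100000) = -9/3125 m
Superposition: y = Σ y_i = -89/31250 m ≈ -0.002848 m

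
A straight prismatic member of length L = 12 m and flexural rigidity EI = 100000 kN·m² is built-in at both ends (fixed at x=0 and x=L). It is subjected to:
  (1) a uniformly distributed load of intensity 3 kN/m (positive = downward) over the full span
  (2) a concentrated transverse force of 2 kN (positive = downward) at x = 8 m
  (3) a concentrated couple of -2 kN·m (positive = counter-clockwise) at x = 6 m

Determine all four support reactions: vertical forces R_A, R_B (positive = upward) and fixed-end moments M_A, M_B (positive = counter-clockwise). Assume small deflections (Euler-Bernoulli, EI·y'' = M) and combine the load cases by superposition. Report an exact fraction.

Load 1 — uniform load w=3 kN/m over full span:
  R_A = wL/2 = 3·12/2 = 18 kN
  M_A = wL²/12 = 3·12²/12 = 36 kN·m
  R_B = wL/2 = 3·12/2 = 18 kN
  M_B = -wL²/12 = -3·12²/12 = -36 kN·m
Load 2 — point force P=2 kN at a=8 m (b=L-a=4):
  R_A = Pb²(3a+b)/L³ = 2·4²·(3·8+4)/12³ = 14/27 kN
  M_A = Pab²/L² = 2·8·4²/12² = 16/9 kN·m
  R_B = Pa²(a+3b)/L³ = 2·8²·(8+3·4)/12³ = 40/27 kN
  M_B = -Pa²b/L² = -2·8²·4/12² = -32/9 kN·m
Load 3 — applied couple M₀=-2 kN·m at a=6 m (b=L-a=6):
  R_A = 6M₀ab/L³ = 6·(-2)·6·6/12³ = -1/4 kN
  M_A = M₀b(2a-b)/L² = (-2)·6·(2·6-6)/12² = -1/2 kN·m
  R_B = -6M₀ab/L³ = -6·(-2)·6·6/12³ = 1/4 kN
  M_B = M₀a(2b-a)/L² = (-2)·6·(2·6-6)/12² = -1/2 kN·m
Superposition: R_A = 1973/108 kN, M_A = 671/18 kN·m, R_B = 2131/108 kN, M_B = -721/18 kN·m

R_A = 1973/108 kN, M_A = 671/18 kN·m, R_B = 2131/108 kN, M_B = -721/18 kN·m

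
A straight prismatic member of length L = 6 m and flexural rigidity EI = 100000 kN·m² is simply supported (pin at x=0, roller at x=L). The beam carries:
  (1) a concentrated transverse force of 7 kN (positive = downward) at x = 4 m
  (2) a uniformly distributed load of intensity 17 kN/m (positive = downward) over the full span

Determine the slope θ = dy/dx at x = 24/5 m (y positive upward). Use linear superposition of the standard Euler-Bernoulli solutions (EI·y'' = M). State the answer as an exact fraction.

θ(24/5) = 150043/112500000 rad

Load 1 — point force P=7 kN at a=4 m (b=L-a=2):
  θ_1 = -Pa(2L²-6Lx+3x²+a²)/(6LEI)  [x>a] = -7·4·(2·6²-6·6·(24/5)+3·(24/5)²+4²)/(6·6·100000) = 343/2812500 rad
Load 2 — uniform load w=17 kN/m over full span:
  θ_2 = -w(L³-6Lx²+4x³)/(24EI) = -17·(6³-6·6·(24/5)²+4·(24/5)³)/(24·100000) = 15147/12500000 rad
Superposition: θ = Σ θ_i = 150043/112500000 rad ≈ 0.001334 rad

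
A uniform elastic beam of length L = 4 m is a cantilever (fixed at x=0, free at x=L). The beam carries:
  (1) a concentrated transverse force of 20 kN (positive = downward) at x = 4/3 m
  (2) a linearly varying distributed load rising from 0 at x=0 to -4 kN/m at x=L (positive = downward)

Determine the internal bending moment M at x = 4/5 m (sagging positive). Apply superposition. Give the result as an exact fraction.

Load 1 — point force P=20 kN at a=4/3 m (b=L-a=8/3):
  M_1 = -P(a-x)  [x≤a] = -20·((4/3)-(4/5)) = -32/3 kN·m
Load 2 — triangular load w₀=-4 kN/m (0→w₀ over full span):
  M_2 = w₀Lx/2 - w₀L²/3 - w₀x³/(6L) = (-4)·4·(4/5)/2 - (-4)·4²/3 - (-4)·(4/5)³/(6·4) = 5632/375 kN·m
Superposition: M = Σ M_i = 544/125 kN·m ≈ 4.352000 kN·m

M(4/5) = 544/125 kN·m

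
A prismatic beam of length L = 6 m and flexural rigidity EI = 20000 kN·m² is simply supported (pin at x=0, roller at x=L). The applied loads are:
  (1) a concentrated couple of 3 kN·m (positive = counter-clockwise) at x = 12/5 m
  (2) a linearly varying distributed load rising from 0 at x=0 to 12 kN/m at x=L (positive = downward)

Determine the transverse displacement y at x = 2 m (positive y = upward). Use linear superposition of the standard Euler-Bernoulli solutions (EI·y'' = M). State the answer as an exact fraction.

Load 1 — applied couple M₀=3 kN·m at a=12/5 m (b=L-a=18/5):
  y_1 = (M₀x³/(6L)+C₁x)/EI  [x≤a] with C₁=M₀(3b²-L²)/(6L)=6/25 = (3·2³/(6·6)+(6/25)·2)/20000 = 43/750000 m
Load 2 — triangular load w₀=12 kN/m (0→w₀ over full span):
  y_2 = -w₀x(7L⁴-10L²x²+3x⁴)/(360LEI) = -12·2·(7·6⁴-10·6²·2²+3·2⁴)/(360·6·20000) = -8/1875 m
Superposition: y = Σ y_i = -3157/750000 m ≈ -0.004209 m

y(2) = -3157/750000 m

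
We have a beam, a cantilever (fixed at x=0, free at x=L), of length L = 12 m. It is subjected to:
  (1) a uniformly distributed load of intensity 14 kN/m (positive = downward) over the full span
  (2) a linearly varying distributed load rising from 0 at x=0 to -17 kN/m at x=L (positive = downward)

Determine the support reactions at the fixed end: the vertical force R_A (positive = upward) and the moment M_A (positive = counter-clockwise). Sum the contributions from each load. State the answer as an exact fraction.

Load 1 — uniform load w=14 kN/m over full span:
  R_A = wL = 14·12 = 168 kN
  M_A = wL²/2 = 14·12²/2 = 1008 kN·m
Load 2 — triangular load w₀=-17 kN/m (0→w₀ over full span):
  R_A = w₀L/2 = (-17)·12/2 = -102 kN
  M_A = w₀L²/3 = (-17)·12²/3 = -816 kN·m
Superposition: R_A = 66 kN, M_A = 192 kN·m

R_A = 66 kN, M_A = 192 kN·m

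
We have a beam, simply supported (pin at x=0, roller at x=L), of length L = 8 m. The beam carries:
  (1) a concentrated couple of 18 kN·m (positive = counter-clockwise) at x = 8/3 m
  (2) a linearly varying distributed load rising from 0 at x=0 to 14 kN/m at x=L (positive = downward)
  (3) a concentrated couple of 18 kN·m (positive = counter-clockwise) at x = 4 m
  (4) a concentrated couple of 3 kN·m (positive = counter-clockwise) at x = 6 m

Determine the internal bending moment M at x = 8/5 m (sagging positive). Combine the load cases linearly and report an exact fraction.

Load 1 — applied couple M₀=18 kN·m at a=8/3 m (b=L-a=16/3):
  M_1 = M₀x/L  [x≤a] = 18·(8/5)/8 = 18/5 kN·m
Load 2 — triangular load w₀=14 kN/m (0→w₀ over full span):
  M_2 = w₀Lx/6 - w₀x³/(6L) = 14·8·(8/5)/6 - 14·(8/5)³/(6·8) = 3584/125 kN·m
Load 3 — applied couple M₀=18 kN·m at a=4 m (b=L-a=4):
  M_3 = M₀x/L  [x≤a] = 18·(8/5)/8 = 18/5 kN·m
Load 4 — applied couple M₀=3 kN·m at a=6 m (b=L-a=2):
  M_4 = M₀x/L  [x≤a] = 3·(8/5)/8 = 3/5 kN·m
Superposition: M = Σ M_i = 4559/125 kN·m ≈ 36.472000 kN·m

M(8/5) = 4559/125 kN·m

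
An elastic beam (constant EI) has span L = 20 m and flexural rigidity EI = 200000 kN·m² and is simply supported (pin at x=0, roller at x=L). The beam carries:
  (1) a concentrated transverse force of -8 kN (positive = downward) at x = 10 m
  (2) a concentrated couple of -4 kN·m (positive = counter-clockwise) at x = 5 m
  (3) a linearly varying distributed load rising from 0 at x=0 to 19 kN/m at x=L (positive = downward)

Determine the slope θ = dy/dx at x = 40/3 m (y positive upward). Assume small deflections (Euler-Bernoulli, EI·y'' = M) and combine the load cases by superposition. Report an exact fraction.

Load 1 — point force P=-8 kN at a=10 m (b=L-a=10):
  θ_1 = -Pa(2L²-6Lx+3x²+a²)/(6LEI)  [x>a] = -(-8)·10·(2·20²-6·20·(40/3)+3·(40/3)²+10²)/(6·20·200000) = -1/1800 rad
Load 2 — applied couple M₀=-4 kN·m at a=5 m (b=L-a=15):
  θ_2 = (M₀x²/(2L)-M₀(x-a)+C₁)/EI  [x>a] with C₁=M₀(3b²-L²)/(6L)=-55/6 = ((-4)·(40/3)²/(2·20)-(-4)·((40/3)-5)+(-55/6))/200000 = 23/720000 rad
Load 3 — triangular load w₀=19 kN/m (0→w₀ over full span):
  θ_3 = -w₀(7L⁴-30L²x²+15x⁴)/(360LEI) = -19·(7·20⁴-30·20²·(40/3)²+15·(40/3)⁴)/(360·20·200000) = 1729/243000 rad
Superposition: θ = Σ θ_i = 128141/19440000 rad ≈ 0.006592 rad

θ(40/3) = 128141/19440000 rad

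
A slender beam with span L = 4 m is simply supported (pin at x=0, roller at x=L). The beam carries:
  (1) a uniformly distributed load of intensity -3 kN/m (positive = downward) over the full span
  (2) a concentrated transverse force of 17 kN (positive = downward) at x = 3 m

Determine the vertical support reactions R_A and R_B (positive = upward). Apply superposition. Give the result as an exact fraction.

R_A = -7/4 kN, R_B = 27/4 kN

Load 1 — uniform load w=-3 kN/m over full span:
  R_A = wL/2 = (-3)·4/2 = -6 kN
  R_B = wL/2 = (-3)·4/2 = -6 kN
Load 2 — point force P=17 kN at a=3 m (b=L-a=1):
  R_A = Pb/L = 17·1/4 = 17/4 kN
  R_B = Pa/L = 17·3/4 = 51/4 kN
Superposition: R_A = -7/4 kN, R_B = 27/4 kN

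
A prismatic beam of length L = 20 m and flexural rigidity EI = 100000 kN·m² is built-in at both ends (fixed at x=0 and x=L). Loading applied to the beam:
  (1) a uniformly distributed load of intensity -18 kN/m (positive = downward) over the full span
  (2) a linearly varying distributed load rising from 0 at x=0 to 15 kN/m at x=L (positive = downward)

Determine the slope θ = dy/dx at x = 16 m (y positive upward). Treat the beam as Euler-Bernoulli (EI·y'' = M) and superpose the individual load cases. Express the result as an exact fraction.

θ(16) = -4/625 rad

Load 1 — uniform load w=-18 kN/m over full span:
  θ_1 = -wx(L-x)(L-2x)/(12EI) = -(-18)·16·(20-16)·(20-2·16)/(12·100000) = -36/3125 rad
Load 2 — triangular load w₀=15 kN/m (0→w₀ over full span):
  θ_2 = -w₀(2x(L-x)(L-2x)(x+2L)+x²(L-x)²)/(120LEI) = -15·(2·16·(20-16)·(20-2·16)·(16+2·20)+16²·(20-16)²)/(120·20·100000) = 16/3125 rad
Superposition: θ = Σ θ_i = -4/625 rad ≈ -0.006400 rad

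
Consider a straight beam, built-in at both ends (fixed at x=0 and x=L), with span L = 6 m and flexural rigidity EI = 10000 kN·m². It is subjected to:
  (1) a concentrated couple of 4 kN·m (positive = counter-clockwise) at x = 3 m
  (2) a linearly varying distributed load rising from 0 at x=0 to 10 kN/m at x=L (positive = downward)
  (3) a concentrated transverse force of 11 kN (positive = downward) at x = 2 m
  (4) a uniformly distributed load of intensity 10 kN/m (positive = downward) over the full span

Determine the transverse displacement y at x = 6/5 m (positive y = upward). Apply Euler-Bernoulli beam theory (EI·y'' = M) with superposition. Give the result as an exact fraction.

y(6/5) = -117337/46875000 m

Load 1 — applied couple M₀=4 kN·m at a=3 m (b=L-a=3):
  y_1 = (R_Ax³/6 - M_Ax²/2)/EI  [x≤a] with R_A=1, M_A=1 = (1·(6/5)³/6 - 1·(6/5)²/2)/10000 = -27/625000 m
Load 2 — triangular load w₀=10 kN/m (0→w₀ over full span):
  y_2 = -w₀x²(L-x)²(x+2L)/(120LEI) = -10·(6/5)²·(6-(6/5))²·((6/5)+2·6)/(120·6·10000) = -1188/1953125 m
Load 3 — point force P=11 kN at a=2 m (b=L-a=4):
  y_3 = -Pb²x²(3aL-(3a+b)x)/(6L³EI)  [x≤a] = -11·4²·(6/5)²·(3·2·6-(3·2+4)·(6/5))/(6·6³·10000) = -22/46875 m
Load 4 — uniform load w=10 kN/m over full span:
  y_4 = -wx²(L-x)²/(24EI) = -10·(6/5)²·(6-(6/5))²/(24·10000) = -108/78125 m
Superposition: y = Σ y_i = -117337/46875000 m ≈ -0.002503 m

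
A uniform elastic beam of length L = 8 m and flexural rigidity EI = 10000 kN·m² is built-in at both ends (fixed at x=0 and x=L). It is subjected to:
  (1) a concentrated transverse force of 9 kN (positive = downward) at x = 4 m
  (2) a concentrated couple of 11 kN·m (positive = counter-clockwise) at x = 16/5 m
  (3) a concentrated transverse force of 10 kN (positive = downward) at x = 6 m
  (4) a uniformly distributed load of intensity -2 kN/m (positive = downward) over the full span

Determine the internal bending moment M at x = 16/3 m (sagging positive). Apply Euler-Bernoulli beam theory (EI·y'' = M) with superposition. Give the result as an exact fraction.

Load 1 — point force P=9 kN at a=4 m (b=L-a=4):
  M_1 = Pa²(a+3b)(L-x)/L³ - Pa²b/L²  [x>a] = 9·4²·(4+3·4)·(8-(16/3))/8³ - 9·4²·4/8² = 3 kN·m
Load 2 — applied couple M₀=11 kN·m at a=16/5 m (b=L-a=24/5):
  M_2 = R_Ax - M_A - M₀  [x>a] with R_A=99/50, M_A=33/25 = (99/50)·(16/3) - (33/25) - 11 = -44/25 kN·m
Load 3 — point force P=10 kN at a=6 m (b=L-a=2):
  M_3 = Pb²(3a+b)x/L³ - Pab²/L²  [x≤a] = 10·2²·(3·6+2)·(16/3)/8³ - 10·6·2²/8² = 55/12 kN·m
Load 4 — uniform load w=-2 kN/m over full span:
  M_4 = wLx/2 - wL²/12 - wx²/2 = (-2)·8·(16/3)/2 - (-2)·8²/12 - (-2)·(16/3)²/2 = -32/9 kN·m
Superposition: M = Σ M_i = 2041/900 kN·m ≈ 2.267778 kN·m

M(16/3) = 2041/900 kN·m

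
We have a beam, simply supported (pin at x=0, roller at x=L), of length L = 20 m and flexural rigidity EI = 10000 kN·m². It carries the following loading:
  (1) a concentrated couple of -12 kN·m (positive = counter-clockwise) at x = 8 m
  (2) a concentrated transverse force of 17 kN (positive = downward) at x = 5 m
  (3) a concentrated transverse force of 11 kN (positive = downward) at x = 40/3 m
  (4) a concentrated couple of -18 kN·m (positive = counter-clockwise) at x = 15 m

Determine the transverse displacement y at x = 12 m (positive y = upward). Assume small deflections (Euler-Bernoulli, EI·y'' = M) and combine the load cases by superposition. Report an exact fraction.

y(12) = -104731/337500 m

Load 1 — applied couple M₀=-12 kN·m at a=8 m (b=L-a=12):
  y_1 = (M₀x³/(6L)-M₀(x-a)²/2+C₁x)/EI  [x>a] with C₁=M₀(3b²-L²)/(6L)=-16/5 = ((-12)·12³/(6·20)-(-12)·(12-8)²/2+(-16/5)·12)/10000 = -36/3125 m
Load 2 — point force P=17 kN at a=5 m (b=L-a=15):
  y_2 = -Pa(L-x)(2Lx-a²-x²)/(6LEI)  [x>a] = -17·5·(20-12)·(2·20·12-5²-12²)/(6·20·10000) = -5287/30000 m
Load 3 — point force P=11 kN at a=40/3 m (b=L-a=20/3):
  y_3 = -Pbx(L²-b²-x²)/(6LEI)  [x≤a] = -11·(20/3)·12·(20²-(20/3)²-12²)/(6·20·10000) = -2618/16875 m
Load 4 — applied couple M₀=-18 kN·m at a=15 m (b=L-a=5):
  y_4 = (M₀x³/(6L)+C₁x)/EI  [x≤a] with C₁=M₀(3b²-L²)/(6L)=195/4 = ((-18)·12³/(6·20)+(195/4)·12)/10000 = 1629/50000 m
Superposition: y = Σ y_i = -104731/337500 m ≈ -0.310314 m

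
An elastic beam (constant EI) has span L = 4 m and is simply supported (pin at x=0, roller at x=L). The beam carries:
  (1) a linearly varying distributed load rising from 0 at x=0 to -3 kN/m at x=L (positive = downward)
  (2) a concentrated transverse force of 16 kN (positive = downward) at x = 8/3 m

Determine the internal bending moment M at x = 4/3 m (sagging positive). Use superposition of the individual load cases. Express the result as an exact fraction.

M(4/3) = 128/27 kN·m

Load 1 — triangular load w₀=-3 kN/m (0→w₀ over full span):
  M_1 = w₀Lx/6 - w₀x³/(6L) = (-3)·4·(4/3)/6 - (-3)·(4/3)³/(6·4) = -64/27 kN·m
Load 2 — point force P=16 kN at a=8/3 m (b=L-a=4/3):
  M_2 = Pbx/L  [x≤a] = 16·(4/3)·(4/3)/4 = 64/9 kN·m
Superposition: M = Σ M_i = 128/27 kN·m ≈ 4.740741 kN·m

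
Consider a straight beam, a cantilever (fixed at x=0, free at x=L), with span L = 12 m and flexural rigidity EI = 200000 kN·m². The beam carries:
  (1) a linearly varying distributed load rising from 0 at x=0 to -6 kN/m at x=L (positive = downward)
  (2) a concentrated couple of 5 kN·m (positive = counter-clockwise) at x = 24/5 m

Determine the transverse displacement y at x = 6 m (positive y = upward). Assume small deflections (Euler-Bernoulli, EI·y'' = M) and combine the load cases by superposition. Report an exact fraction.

y(6) = 10017/500000 m

Load 1 — triangular load w₀=-6 kN/m (0→w₀ over full span):
  y_1 = (w₀Lx³/12-w₀L²x²/6-w₀x⁵/(120L))/EI = ((-6)·12·6³/12-(-6)·12²·6²/6-(-6)·6⁵/(120·12))/200000 = 9801/500000 m
Load 2 — applied couple M₀=5 kN·m at a=24/5 m (b=L-a=36/5):
  y_2 = M₀a(2x-a)/(2EI)  [x>a] = 5·(24/5)·(2·6-(24/5))/(2·200000) = 27/62500 m
Superposition: y = Σ y_i = 10017/500000 m ≈ 0.020034 m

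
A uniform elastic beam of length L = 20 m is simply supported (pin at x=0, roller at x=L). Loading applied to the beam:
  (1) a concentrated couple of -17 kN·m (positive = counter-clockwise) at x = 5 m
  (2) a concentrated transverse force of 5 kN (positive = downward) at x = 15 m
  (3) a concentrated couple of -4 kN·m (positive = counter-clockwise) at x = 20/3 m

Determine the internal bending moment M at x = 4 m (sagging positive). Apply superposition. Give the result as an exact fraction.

M(4) = 4/5 kN·m

Load 1 — applied couple M₀=-17 kN·m at a=5 m (b=L-a=15):
  M_1 = M₀x/L  [x≤a] = (-17)·4/20 = -17/5 kN·m
Load 2 — point force P=5 kN at a=15 m (b=L-a=5):
  M_2 = Pbx/L  [x≤a] = 5·5·4/20 = 5 kN·m
Load 3 — applied couple M₀=-4 kN·m at a=20/3 m (b=L-a=40/3):
  M_3 = M₀x/L  [x≤a] = (-4)·4/20 = -4/5 kN·m
Superposition: M = Σ M_i = 4/5 kN·m ≈ 0.800000 kN·m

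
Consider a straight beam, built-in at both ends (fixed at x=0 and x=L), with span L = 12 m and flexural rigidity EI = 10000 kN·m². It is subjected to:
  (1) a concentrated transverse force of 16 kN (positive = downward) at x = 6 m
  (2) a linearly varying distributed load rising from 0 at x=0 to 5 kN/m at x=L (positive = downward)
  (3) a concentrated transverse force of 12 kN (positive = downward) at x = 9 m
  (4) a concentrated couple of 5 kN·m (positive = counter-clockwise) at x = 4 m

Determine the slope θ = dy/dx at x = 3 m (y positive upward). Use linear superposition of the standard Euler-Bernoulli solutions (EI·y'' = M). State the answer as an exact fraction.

Load 1 — point force P=16 kN at a=6 m (b=L-a=6):
  θ_1 = -Pb²x(2aL-(3a+b)x)/(2L³EI)  [x≤a] = -16·6²·3·(2·6·12-(3·6+6)·3)/(2·12³·10000) = -9/2500 rad
Load 2 — triangular load w₀=5 kN/m (0→w₀ over full span):
  θ_2 = -w₀(2x(L-x)(L-2x)(x+2L)+x²(L-x)²)/(120LEI) = -5·(2·3·(12-3)·(12-2·3)·(3+2·12)+3²·(12-3)²)/(120·12·10000) = -1053/320000 rad
Load 3 — point force P=12 kN at a=9 m (b=L-a=3):
  θ_3 = -Pb²x(2aL-(3a+b)x)/(2L³EI)  [x≤a] = -12·3²·3·(2·9·12-(3·9+3)·3)/(2·12³·10000) = -189/160000 rad
Load 4 — applied couple M₀=5 kN·m at a=4 m (b=L-a=8):
  θ_4 = (R_Ax²/2 - M_Ax)/EI  [x≤a] with R_A=5/9, M_A=0 = ((5/9)·3²/2 - 0·3)/10000 = 1/4000 rad
Superposition: θ = Σ θ_i = -2503/320000 rad ≈ -0.007822 rad

θ(3) = -2503/320000 rad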